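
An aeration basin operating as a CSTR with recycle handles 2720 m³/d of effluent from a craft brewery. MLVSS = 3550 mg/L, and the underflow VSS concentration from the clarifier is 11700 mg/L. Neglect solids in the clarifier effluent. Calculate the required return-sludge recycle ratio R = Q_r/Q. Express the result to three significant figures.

R = Q_r/Q = X/(X_r − X) = 3550 / (11700 − 3550) = 0.4356.

R ≈ 0.436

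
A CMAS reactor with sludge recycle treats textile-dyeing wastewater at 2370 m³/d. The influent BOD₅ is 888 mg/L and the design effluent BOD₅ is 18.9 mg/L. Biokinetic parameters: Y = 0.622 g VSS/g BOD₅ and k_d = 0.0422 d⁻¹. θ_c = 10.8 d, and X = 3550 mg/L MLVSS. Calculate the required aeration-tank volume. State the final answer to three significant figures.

V ≈ 2680 m³

Steady-state biomass mass balance: V·X·(1 + k_d·θ_c) = Y·Q·(S₀ − S)·θ_c, so V = 0.622 × 2370 × (888 − 18.9) × 10.8 / [3550 × (1 + 0.0422 × 10.8)] = 1.38×10^7 / 5168 = 2677 m³.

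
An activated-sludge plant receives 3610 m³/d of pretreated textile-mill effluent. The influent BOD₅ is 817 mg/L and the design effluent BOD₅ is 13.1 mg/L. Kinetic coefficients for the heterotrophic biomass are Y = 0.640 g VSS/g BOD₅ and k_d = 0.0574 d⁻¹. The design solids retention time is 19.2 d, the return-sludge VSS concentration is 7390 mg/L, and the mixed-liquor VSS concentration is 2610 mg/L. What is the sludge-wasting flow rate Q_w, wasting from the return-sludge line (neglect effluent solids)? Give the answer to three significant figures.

Q_w ≈ 120 m³/d

From the SRT design equation V = Y Q (S₀−S) θ_c / [X (1 + k_d θ_c)] = 0.640 × 3610 × (817 − 13.1) × 19.2 / [2610 × (1 + 0.0574 × 19.2)] = 3.57×10^7 / 5486 = 6500 m³.
Wasting from the return line (neglecting effluent solids): Q_w = V·X / (θ_c·X_r) = 6500 × 2610 / (19.2 × 7390) = 119.6 m³/d.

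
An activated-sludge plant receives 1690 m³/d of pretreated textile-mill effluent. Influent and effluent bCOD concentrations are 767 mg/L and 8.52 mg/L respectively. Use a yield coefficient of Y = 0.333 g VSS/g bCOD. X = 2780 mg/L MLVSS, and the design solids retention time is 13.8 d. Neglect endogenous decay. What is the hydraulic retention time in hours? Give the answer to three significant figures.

With k_d = 0 the design equation reduces to V = Y Q (S₀−S) θ_c / X = 0.333 × 1690 × (767 − 8.52) × 13.8 / 2780 = 2119 m³.
τ = V/Q = 2119/1690 = 1.254 d, or 30.09 h.

τ ≈ 30.1 h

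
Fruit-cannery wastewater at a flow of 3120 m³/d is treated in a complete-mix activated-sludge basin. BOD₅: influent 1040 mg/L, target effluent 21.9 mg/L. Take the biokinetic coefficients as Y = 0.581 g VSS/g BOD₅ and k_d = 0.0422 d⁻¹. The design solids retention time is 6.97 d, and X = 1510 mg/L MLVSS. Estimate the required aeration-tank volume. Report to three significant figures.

Steady-state biomass mass balance: V·X·(1 + k_d·θ_c) = Y·Q·(S₀ − S)·θ_c, so V = 0.581 × 3120 × (1040 − 21.9) × 6.97 / [1510 × (1 + 0.0422 × 6.97)] = 1.29×10^7 / 1954 = 6583 m³.

V ≈ 6580 m³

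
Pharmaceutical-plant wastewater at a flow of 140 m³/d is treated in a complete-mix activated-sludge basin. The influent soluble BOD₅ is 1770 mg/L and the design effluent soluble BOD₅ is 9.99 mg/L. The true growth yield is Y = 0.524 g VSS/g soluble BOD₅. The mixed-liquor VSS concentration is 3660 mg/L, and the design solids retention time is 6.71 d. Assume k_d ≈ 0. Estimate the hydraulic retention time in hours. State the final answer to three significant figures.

Biomass mass balance (decay neglected): V·X = Y·Q·(S₀ − S)·θ_c, so V = 0.524 × 140 × (1770 − 9.99) × 6.71 / 3660 = 236.7 m³.
τ = V/Q = 236.7/140 = 1.691 d, or 40.58 h.

τ ≈ 40.6 h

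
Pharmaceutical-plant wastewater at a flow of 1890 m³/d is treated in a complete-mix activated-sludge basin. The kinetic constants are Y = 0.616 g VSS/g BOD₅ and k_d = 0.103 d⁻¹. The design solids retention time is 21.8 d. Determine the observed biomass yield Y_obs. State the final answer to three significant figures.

Y_obs = Y / (1 + k_d θ_c) = 0.616 / (1 + 0.103 × 21.8) = 0.616 / 3.245 = 0.1898.

Y_obs ≈ 0.190 g VSS/g BOD₅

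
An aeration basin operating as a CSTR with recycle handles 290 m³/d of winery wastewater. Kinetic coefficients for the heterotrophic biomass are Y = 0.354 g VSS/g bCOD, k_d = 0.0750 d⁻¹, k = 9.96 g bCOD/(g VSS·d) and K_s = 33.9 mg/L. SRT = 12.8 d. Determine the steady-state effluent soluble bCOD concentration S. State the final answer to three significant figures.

S ≈ 1.54 mg/L

From the Monod/SRT balance for a CMAS, S = K_s·(1+k_d θ_c)/[θ_c·(Y k − k_d) − 1] = 33.9 × (1 + 0.0750 × 12.8) / [12.8 × (0.354 × 9.96 − 0.0750) − 1] = 66.44 / 43.17 = 1.539 mg/L.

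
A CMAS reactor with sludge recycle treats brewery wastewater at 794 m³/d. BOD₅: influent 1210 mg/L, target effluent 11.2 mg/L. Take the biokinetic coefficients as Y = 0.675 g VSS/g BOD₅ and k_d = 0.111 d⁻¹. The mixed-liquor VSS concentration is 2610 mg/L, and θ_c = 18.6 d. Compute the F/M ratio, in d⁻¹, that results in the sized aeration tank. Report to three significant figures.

From the SRT design equation V = Y Q (S₀−S) θ_c / [X (1 + k_d θ_c)] = 0.675 × 794 × (1210 − 11.2) × 18.6 / [2610 × (1 + 0.111 × 18.6)] = 1.2×10^7 / 7999 = 1494 m³.
F/M = applied load / biomass = Q·S₀/(V·X) = 794 × 1210 / (1494 × 2610) = 0.2464 d⁻¹.

F/M ≈ 0.246 d⁻¹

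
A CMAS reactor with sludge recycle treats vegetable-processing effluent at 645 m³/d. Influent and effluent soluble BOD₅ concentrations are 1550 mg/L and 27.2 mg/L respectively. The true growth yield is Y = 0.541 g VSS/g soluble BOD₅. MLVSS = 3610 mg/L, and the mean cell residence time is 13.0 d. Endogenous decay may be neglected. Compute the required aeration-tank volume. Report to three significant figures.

V ≈ 1910 m³

Biomass mass balance (decay neglected): V·X = Y·Q·(S₀ − S)·θ_c, so V = 0.541 × 645 × (1550 − 27.2) × 13.0 / 3610 = 1914 m³.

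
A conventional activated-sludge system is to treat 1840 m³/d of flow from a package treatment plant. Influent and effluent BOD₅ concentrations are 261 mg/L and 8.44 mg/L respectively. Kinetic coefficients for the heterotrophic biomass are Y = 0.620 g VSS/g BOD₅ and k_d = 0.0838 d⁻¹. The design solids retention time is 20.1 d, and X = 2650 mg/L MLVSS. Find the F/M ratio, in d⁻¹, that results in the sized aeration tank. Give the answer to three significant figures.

Steady-state biomass mass balance: V·X·(1 + k_d·θ_c) = Y·Q·(S₀ − S)·θ_c, so V = 0.620 × 1840 × (261 − 8.44) × 20.1 / [2650 × (1 + 0.0838 × 20.1)] = 5.79×10^6 / 7114 = 814.1 m³.
F/M = applied load / biomass = Q·S₀/(V·X) = 1840 × 261 / (814.1 × 2650) = 0.2226 d⁻¹.

F/M ≈ 0.223 d⁻¹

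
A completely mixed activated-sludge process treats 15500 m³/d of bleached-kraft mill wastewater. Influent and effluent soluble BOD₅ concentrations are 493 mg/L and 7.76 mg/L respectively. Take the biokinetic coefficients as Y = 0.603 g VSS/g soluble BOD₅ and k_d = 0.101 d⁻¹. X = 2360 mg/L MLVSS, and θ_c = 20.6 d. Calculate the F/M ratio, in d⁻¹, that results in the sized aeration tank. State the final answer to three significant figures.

F/M ≈ 0.252 d⁻¹

From the SRT design equation V = Y Q (S₀−S) θ_c / [X (1 + k_d θ_c)] = 0.603 × 15500 × (493 − 7.76) × 20.6 / [2360 × (1 + 0.101 × 20.6)] = 9.34×10^7 / 7270 = 12851 m³.
Food-to-microorganism ratio F/M = Q S₀ / (V X) = 15500 × 493 / (12851 × 2360) = 0.2520 d⁻¹.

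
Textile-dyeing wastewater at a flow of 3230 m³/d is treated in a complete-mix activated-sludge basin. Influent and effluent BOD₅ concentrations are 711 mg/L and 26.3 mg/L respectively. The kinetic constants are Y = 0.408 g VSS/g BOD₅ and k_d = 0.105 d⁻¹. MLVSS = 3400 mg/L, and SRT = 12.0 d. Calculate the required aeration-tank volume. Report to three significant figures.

V ≈ 1410 m³

Rearranging the biomass balance for a CMAS with decay, V = Y·Q·ΔS·θ_c / [X·(1+k_d θ_c)] = 0.408 × 3230 × (711 − 26.3) × 12.0 / [3400 × (1 + 0.105 × 12.0)] = 1.08×10^7 / 7684 = 1409 m³.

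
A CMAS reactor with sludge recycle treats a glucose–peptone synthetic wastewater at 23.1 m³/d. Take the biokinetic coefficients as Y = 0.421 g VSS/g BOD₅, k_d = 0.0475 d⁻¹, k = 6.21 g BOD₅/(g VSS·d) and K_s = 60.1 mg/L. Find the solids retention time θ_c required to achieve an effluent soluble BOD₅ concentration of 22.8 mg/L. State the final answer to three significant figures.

θ_c ≈ 1.49 d

From 1/θ_c = Y·k·S/(K_s + S) − k_d: Y·k·S/(K_s+S) = 0.421 × 6.21 × 22.8 / (60.1 + 22.8) = 0.7190 d⁻¹.
θ_c = 1/(μ − k_d) = 1/(0.7190 − 0.0475) = 1/0.6715 = 1.489 d.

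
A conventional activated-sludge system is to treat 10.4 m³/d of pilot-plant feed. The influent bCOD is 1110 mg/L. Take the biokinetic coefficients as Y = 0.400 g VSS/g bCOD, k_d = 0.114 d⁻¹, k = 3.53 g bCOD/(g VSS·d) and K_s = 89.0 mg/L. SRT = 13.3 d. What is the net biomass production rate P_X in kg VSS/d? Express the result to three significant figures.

From the Monod/SRT balance for a CMAS, S = K_s·(1+k_d θ_c)/[θ_c·(Y k − k_d) − 1] = 89.0 × (1 + 0.114 × 13.3) / [13.3 × (0.400 × 3.53 − 0.114) − 1] = 223.9 / 16.26 = 13.77 mg/L.
Correct the yield for decay: Y_obs = Y/(1 + k_d θ_c) = 0.400 / (1 + 0.114 × 13.3) = 0.400 / 2.516 = 0.1590.
ΔS = 1110 − 13.8 = 1096 mg/L, so the substrate removal rate is 10.4 × 1096/1000 = 11.40 kg bCOD/d.
Net biomass production P_X = Y_obs × Q·(S₀ − S) = 0.1590 × 11.40 = 1.812 kg VSS/d.

P_X ≈ 1.81 kg VSS/d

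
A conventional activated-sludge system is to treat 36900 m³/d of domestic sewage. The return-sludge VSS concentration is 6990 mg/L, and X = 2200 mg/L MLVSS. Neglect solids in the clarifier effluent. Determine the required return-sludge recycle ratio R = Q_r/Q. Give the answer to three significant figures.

Solids balance on the clarifier gives (1+R)X = R·X_r, so R = X/(X_r − X) = 2200 / (6990 − 2200) = 0.4593.

R ≈ 0.459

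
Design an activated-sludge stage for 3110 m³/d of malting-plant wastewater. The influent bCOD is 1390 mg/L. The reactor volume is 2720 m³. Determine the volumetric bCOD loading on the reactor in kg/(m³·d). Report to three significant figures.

Volumetric loading L_v = Q·S₀ / V = 3110 × 1390 g/m³ / 2720 m³ = 1589 g/(m³·d) = 1.589 kg bCOD/(m³·d).

L_v ≈ 1.59 kg bCOD/(m³·d)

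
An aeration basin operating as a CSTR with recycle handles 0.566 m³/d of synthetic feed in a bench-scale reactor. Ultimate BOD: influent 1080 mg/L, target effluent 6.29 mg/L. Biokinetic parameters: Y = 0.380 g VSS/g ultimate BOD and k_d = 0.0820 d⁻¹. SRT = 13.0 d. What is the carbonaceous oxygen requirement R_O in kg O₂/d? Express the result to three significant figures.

R_O ≈ 0.449 kg O₂/d

Y_obs = Y / (1 + k_d θ_c) = 0.380 / (1 + 0.0820 × 13.0) = 0.380 / 2.066 = 0.1839.
Mass of ultimate BOD removed per day: Q(S₀ − S) = 0.566 × 1074 g/m³ = 0.6077 kg/d.
Biomass synthesised: P_X = Y_obs × 0.6077 = 0.1118 kg VSS/d.
Carbonaceous O₂ demand = substrate oxidised − cell-mass equivalent = 0.6077 − 1.42 × 0.1118 = 0.4490 kg O₂/d.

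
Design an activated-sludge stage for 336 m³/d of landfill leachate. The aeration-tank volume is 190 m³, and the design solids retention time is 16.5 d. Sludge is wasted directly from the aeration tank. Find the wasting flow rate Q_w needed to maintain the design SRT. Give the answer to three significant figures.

For wasting at MLVSS concentration, Q_w = V/θ_c = 190.0/16.5 = 11.52 m³/d.

Q_w ≈ 11.5 m³/d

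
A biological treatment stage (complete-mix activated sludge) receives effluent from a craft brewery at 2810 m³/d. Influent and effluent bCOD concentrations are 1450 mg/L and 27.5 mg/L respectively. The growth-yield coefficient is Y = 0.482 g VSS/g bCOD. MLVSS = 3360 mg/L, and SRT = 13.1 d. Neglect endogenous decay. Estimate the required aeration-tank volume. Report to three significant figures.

V ≈ 7510 m³

Biomass mass balance (decay neglected): V·X = Y·Q·(S₀ − S)·θ_c, so V = 0.482 × 2810 × (1450 − 27.5) × 13.1 / 3360 = 7512 m³.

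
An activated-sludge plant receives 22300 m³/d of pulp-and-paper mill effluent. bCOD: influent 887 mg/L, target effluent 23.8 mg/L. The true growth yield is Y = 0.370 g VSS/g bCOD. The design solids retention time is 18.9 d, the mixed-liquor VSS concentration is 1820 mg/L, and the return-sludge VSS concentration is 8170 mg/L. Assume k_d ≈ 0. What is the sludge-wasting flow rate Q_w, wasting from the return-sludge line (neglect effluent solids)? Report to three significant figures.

With k_d = 0 the design equation reduces to V = Y Q (S₀−S) θ_c / X = 0.370 × 22300 × (887 − 23.8) × 18.9 / 1820 = 73962 m³.
Q_w = (V·X)/(θ_c X_r) = 73962 × 1820 / (18.9 × 8170) = 871.8 m³/d.

Q_w ≈ 872 m³/d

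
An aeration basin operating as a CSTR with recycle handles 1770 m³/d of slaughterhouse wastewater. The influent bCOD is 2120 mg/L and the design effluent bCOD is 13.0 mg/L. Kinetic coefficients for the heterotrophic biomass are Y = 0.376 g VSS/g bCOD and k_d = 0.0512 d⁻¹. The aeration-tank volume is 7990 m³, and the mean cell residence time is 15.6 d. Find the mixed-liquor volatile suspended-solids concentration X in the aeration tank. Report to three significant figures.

X ≈ 1520 mg/L

X = Y·Q·ΔS·θ_c / [V·(1 + k_d θ_c)] = 0.376 × 1770 × (2120 − 13.0) × 15.6 / [7990 × (1 + 0.0512 × 15.6)] = 1522 mg/L.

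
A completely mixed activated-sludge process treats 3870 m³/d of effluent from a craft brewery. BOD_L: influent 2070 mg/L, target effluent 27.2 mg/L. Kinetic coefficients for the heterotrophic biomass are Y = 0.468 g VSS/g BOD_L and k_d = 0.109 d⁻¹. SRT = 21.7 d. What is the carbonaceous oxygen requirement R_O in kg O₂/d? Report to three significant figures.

The observed yield is Y_obs = Y/(1 + k_d·θ_c) = 0.468 / (1 + 0.109 × 21.7) = 0.468 / 3.365 = 0.1391 g VSS per g BOD_L removed.
Substrate removed = Q·(S₀ − S) = 3870 m³/d × (2070 − 27.2) g/m³ = 7.91×10^6 g/d = 7906 kg/d.
Biomass synthesised: P_X = Y_obs × 7906 = 1099 kg VSS/d.
R_O = Q·(S₀ − S) − 1.42·P_X = 7906 − 1.42 × 1099 = 6344 kg O₂/d.

R_O ≈ 6340 kg O₂/d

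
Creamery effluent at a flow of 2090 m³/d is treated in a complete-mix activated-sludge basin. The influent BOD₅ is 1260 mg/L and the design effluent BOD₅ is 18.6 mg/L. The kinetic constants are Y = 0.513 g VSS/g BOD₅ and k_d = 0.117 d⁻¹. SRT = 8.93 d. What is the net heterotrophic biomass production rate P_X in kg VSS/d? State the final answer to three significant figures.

Y_obs = Y / (1 + k_d θ_c) = 0.513 / (1 + 0.117 × 8.93) = 0.513 / 2.045 = 0.2509.
Q·(S₀ − S) = 2090 × (1260 − 18.6) × 10⁻³ = 2595 kg/d removed.
Biomass produced: P_X = Y_obs·Q·ΔS = 0.2509 × 2595 ≈ 650.9 kg VSS/d.

P_X ≈ 651 kg VSS/d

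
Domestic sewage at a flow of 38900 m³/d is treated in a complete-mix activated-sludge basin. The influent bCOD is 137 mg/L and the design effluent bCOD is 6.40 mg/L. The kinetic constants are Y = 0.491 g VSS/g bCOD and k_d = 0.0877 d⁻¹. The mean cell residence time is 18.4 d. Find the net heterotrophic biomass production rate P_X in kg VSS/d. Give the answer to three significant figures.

Correct the yield for decay: Y_obs = Y/(1 + k_d θ_c) = 0.491 / (1 + 0.0877 × 18.4) = 0.491 / 2.614 = 0.1879.
Mass of bCOD removed per day: Q(S₀ − S) = 38900 × 130.6 g/m³ = 5080 kg/d.
Biomass produced: P_X = Y_obs·Q·ΔS = 0.1879 × 5080 ≈ 954.4 kg VSS/d.

P_X ≈ 954 kg VSS/d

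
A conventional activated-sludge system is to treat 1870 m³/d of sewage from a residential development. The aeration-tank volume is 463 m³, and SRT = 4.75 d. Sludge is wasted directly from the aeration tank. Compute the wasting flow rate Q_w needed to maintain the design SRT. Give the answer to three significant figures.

Q_w ≈ 97.5 m³/d

Wasting from the aeration tank: Q_w = V / θ_c = 463.0 / 4.75 = 97.47 m³/d.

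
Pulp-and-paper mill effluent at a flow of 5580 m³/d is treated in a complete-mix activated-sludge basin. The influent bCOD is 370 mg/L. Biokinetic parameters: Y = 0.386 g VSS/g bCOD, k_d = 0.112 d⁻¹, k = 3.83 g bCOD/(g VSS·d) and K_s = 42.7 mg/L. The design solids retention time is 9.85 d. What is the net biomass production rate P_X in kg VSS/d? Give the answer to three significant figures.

From the Monod/SRT balance for a CMAS, S = K_s·(1+k_d θ_c)/[θ_c·(Y k − k_d) − 1] = 42.7 × (1 + 0.112 × 9.85) / [9.85 × (0.386 × 3.83 − 0.112) − 1] = 89.81 / 12.46 = 7.208 mg/L.
Y_obs = Y / (1 + k_d θ_c) = 0.386 / (1 + 0.112 × 9.85) = 0.386 / 2.103 = 0.1835.
Substrate removed = Q·(S₀ − S) = 5580 m³/d × (370 − 7.21) g/m³ = 2.02×10^6 g/d = 2024 kg/d.
P_X = Y_obs · Q(S₀ − S) = 0.1835 × 2024 = 371.5 kg VSS/d.

P_X ≈ 372 kg VSS/d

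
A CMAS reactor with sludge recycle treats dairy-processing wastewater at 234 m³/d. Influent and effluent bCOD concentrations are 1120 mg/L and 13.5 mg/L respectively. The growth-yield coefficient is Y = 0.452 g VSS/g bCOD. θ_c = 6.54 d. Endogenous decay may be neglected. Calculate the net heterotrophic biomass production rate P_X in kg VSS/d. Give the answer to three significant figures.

P_X ≈ 117 kg VSS/d

Since k_d ≈ 0, Y_obs = Y = 0.452 g VSS/g bCOD.
ΔS = 1120 − 13.5 = 1106 mg/L, so the substrate removal rate is 234 × 1106/1000 = 258.9 kg bCOD/d.
So the net sludge growth is P_X = 0.4520 × 258.9 = 117.0 kg VSS/d.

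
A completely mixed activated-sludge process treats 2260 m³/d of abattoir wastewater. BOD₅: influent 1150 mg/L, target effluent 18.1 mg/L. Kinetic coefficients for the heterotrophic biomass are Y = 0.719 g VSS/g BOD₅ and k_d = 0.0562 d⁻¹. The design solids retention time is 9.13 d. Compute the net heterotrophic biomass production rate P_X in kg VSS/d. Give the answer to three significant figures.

P_X ≈ 1220 kg VSS/d

Y_obs = Y / (1 + k_d θ_c) = 0.719 / (1 + 0.0562 × 9.13) = 0.719 / 1.513 = 0.4752.
Mass of BOD₅ removed per day: Q(S₀ − S) = 2260 × 1132 g/m³ = 2558 kg/d.
Net biomass production P_X = Y_obs × Q·(S₀ − S) = 0.4752 × 2558 = 1216 kg VSS/d.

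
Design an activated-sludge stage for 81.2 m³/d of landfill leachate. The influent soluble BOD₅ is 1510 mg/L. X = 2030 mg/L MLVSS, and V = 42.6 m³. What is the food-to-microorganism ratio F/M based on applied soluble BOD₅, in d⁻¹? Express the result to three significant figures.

F/M ≈ 1.42 d⁻¹

F/M = applied load / biomass = Q·S₀/(V·X) = 81.2 × 1510 / (42.60 × 2030) = 1.418 d⁻¹.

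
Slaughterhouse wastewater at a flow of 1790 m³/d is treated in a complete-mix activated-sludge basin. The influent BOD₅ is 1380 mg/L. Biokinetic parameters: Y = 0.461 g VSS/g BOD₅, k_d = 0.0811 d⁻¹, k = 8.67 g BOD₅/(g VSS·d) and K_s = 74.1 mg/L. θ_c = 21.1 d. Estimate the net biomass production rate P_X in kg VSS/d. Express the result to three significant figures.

From the Monod/SRT balance for a CMAS, S = K_s·(1+k_d θ_c)/[θ_c·(Y k − k_d) − 1] = 74.1 × (1 + 0.0811 × 21.1) / [21.1 × (0.461 × 8.67 − 0.0811) − 1] = 200.9 / 81.62 = 2.461 mg/L.
The observed yield is Y_obs = Y/(1 + k_d·θ_c) = 0.461 / (1 + 0.0811 × 21.1) = 0.461 / 2.711 = 0.1700 g VSS per g BOD₅ removed.
ΔS = 1380 − 2.46 = 1378 mg/L, so the substrate removal rate is 1790 × 1378/1000 = 2466 kg BOD₅/d.
Biomass produced: P_X = Y_obs·Q·ΔS = 0.1700 × 2466 ≈ 419.3 kg VSS/d.

P_X ≈ 419 kg VSS/d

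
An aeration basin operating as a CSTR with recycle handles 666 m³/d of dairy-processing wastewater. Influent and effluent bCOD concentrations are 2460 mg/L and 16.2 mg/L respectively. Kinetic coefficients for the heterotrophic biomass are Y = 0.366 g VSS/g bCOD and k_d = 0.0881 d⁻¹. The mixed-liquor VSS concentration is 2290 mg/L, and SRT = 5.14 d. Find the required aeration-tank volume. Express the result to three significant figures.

V ≈ 920 m³

Steady-state biomass mass balance: V·X·(1 + k_d·θ_c) = Y·Q·(S₀ − S)·θ_c, so V = 0.366 × 666 × (2460 − 16.2) × 5.14 / [2290 × (1 + 0.0881 × 5.14)] = 3.06×10^6 / 3327 = 920.3 m³.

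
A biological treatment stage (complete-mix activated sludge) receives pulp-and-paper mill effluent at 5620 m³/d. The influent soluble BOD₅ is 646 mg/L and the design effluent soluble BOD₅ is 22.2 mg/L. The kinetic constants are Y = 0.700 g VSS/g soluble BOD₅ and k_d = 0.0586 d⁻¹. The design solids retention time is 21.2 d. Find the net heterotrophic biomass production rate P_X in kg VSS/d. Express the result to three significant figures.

P_X ≈ 1090 kg VSS/d

The observed yield is Y_obs = Y/(1 + k_d·θ_c) = 0.700 / (1 + 0.0586 × 21.2) = 0.700 / 2.242 = 0.3122 g VSS per g soluble BOD₅ removed.
Q·(S₀ − S) = 5620 × (646 − 22.2) × 10⁻³ = 3506 kg/d removed.
Net biomass production P_X = Y_obs × Q·(S₀ − S) = 0.3122 × 3506 = 1094 kg VSS/d.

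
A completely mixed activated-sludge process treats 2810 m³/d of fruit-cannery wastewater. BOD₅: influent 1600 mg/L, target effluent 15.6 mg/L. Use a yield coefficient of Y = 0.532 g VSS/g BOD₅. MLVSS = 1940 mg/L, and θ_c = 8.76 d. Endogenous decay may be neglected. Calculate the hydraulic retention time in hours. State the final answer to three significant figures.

Biomass mass balance (decay neglected): V·X = Y·Q·(S₀ − S)·θ_c, so V = 0.532 × 2810 × (1600 − 15.6) × 8.76 / 1940 = 10695 m³.
HRT = V/Q = 10695 m³ / 2810 m³·d⁻¹ = 3.806 d × 24 = 91.35 h.

τ ≈ 91.3 h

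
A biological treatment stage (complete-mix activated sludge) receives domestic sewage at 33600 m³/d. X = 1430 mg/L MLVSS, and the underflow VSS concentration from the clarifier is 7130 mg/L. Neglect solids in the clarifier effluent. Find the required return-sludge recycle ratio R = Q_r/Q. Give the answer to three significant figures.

Mass balance around the secondary clarifier (neglecting effluent solids): R = X / (X_r − X) = 1430 / (7130 − 1430) = 0.2509.

R ≈ 0.251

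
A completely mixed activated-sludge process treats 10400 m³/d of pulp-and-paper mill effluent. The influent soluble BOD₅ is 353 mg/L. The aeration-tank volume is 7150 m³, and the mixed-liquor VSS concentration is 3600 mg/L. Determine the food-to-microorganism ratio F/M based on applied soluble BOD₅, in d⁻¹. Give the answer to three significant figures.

F/M ≈ 0.143 d⁻¹

Food-to-microorganism ratio F/M = Q S₀ / (V X) = 10400 × 353 / (7150 × 3600) = 0.1426 d⁻¹.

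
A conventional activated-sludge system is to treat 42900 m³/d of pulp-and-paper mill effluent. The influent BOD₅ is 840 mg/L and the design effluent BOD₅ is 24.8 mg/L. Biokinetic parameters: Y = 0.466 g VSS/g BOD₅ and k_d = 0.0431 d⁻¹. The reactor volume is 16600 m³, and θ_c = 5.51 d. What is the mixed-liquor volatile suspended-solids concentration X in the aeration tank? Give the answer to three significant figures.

X ≈ 4370 mg/L

X = Y·Q·ΔS·θ_c / [V·(1 + k_d θ_c)] = 0.466 × 42900 × (840 − 24.8) × 5.51 / [16600 × (1 + 0.0431 × 5.51)] = 4371 mg/L.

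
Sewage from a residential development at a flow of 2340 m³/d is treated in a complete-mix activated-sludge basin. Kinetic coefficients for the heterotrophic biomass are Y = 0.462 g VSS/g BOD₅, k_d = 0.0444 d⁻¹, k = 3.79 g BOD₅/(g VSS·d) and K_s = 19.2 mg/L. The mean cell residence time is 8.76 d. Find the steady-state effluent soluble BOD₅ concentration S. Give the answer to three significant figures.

S ≈ 1.91 mg/L

For a completely mixed reactor with recycle the Lawrence–McCarty relation gives S = K_s·(1 + k_d·θ_c) / [θ_c·(Y·k − k_d) − 1] = 19.2 × (1 + 0.0444 × 8.76) / [8.76 × (0.462 × 3.79 − 0.0444) − 1] = 26.67 / 13.95 = 1.912 mg/L.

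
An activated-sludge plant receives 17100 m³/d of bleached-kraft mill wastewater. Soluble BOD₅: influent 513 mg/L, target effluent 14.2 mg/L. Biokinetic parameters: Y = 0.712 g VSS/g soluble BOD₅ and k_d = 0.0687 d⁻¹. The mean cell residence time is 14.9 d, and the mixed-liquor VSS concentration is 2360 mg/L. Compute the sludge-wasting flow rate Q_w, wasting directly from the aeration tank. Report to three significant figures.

Q_w ≈ 1270 m³/d

Rearranging the biomass balance for a CMAS with decay, V = Y·Q·ΔS·θ_c / [X·(1+k_d θ_c)] = 0.712 × 17100 × (513 − 14.2) × 14.9 / [2360 × (1 + 0.0687 × 14.9)] = 9.05×10^7 / 4776 = 18947 m³.
Wasting from the aeration tank: Q_w = V / θ_c = 18947 / 14.9 = 1272 m³/d.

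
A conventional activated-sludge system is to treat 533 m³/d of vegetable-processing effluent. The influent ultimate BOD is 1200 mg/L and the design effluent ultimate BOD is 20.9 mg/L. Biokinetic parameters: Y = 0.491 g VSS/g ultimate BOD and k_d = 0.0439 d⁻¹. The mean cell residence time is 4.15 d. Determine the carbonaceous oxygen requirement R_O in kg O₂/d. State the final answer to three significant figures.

R_O ≈ 258 kg O₂/d

Correct the yield for decay: Y_obs = Y/(1 + k_d θ_c) = 0.491 / (1 + 0.0439 × 4.15) = 0.491 / 1.182 = 0.4153.
Substrate removed = Q·(S₀ − S) = 533 m³/d × (1200 − 20.9) g/m³ = 6.28×10^5 g/d = 628.5 kg/d.
Biomass synthesised: P_X = Y_obs × 628.5 = 261.0 kg VSS/d.
Carbonaceous O₂ demand = substrate oxidised − cell-mass equivalent = 628.5 − 1.42 × 261.0 = 257.8 kg O₂/d.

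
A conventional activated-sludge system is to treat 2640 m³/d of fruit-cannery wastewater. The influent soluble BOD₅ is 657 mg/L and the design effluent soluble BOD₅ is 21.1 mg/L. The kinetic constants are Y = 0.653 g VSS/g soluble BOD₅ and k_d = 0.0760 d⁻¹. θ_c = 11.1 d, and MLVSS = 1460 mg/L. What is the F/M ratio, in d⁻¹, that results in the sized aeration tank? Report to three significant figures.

From the SRT design equation V = Y Q (S₀−S) θ_c / [X (1 + k_d θ_c)] = 0.653 × 2640 × (657 − 21.1) × 11.1 / [1460 × (1 + 0.0760 × 11.1)] = 1.22×10^7 / 2692 = 4521 m³.
Food-to-microorganism ratio F/M = Q S₀ / (V X) = 2640 × 657 / (4521 × 1460) = 0.2628 d⁻¹.

F/M ≈ 0.263 d⁻¹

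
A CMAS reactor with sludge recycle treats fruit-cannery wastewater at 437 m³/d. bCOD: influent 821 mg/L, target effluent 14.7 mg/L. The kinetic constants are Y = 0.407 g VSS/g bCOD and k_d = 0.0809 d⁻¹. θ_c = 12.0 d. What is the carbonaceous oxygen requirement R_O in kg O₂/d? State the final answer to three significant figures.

Y_obs = Y / (1 + k_d θ_c) = 0.407 / (1 + 0.0809 × 12.0) = 0.407 / 1.971 = 0.2065.
Q·(S₀ − S) = 437 × (821 − 14.7) × 10⁻³ = 352.4 kg/d removed.
Net sludge production P_X = 0.2065 × 352.4 = 72.77 kg VSS/d.
R_O = Q·ΔS − 1.42 P_X = 352.4 − 103.3 = 249.0 kg O₂/d.

R_O ≈ 249 kg O₂/d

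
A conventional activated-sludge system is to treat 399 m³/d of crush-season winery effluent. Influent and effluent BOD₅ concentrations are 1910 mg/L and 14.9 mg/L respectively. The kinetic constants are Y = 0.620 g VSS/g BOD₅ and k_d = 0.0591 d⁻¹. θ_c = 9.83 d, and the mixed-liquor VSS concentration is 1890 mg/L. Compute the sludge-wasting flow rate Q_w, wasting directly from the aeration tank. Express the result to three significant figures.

Steady-state biomass mass balance: V·X·(1 + k_d·θ_c) = Y·Q·(S₀ − S)·θ_c, so V = 0.620 × 399 × (1910 − 14.9) × 9.83 / [1890 × (1 + 0.0591 × 9.83)] = 4.61×10^6 / 2988 = 1542 m³.
Wasting from the aeration tank: Q_w = V / θ_c = 1542 / 9.83 = 156.9 m³/d.

Q_w ≈ 157 m³/d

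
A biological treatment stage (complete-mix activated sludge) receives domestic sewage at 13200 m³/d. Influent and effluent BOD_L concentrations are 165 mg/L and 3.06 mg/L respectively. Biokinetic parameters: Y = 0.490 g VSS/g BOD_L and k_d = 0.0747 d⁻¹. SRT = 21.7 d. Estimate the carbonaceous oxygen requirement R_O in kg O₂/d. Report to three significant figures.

The observed yield is Y_obs = Y/(1 + k_d·θ_c) = 0.490 / (1 + 0.0747 × 21.7) = 0.490 / 2.621 = 0.1870 g VSS per g BOD_L removed.
Q·(S₀ − S) = 13200 × (165 − 3.06) × 10⁻³ = 2138 kg/d removed.
Net sludge production P_X = 0.1870 × 2138 = 399.6 kg VSS/d.
Carbonaceous O₂ demand = substrate oxidised − cell-mass equivalent = 2138 − 1.42 × 399.6 = 1570 kg O₂/d.

R_O ≈ 1570 kg O₂/d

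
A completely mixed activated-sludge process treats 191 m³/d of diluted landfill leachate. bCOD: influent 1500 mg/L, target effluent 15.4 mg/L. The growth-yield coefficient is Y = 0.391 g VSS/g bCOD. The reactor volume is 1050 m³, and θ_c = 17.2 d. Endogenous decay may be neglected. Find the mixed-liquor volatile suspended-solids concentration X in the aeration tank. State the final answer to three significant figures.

X ≈ 1820 mg/L

Without decay, X = Y Q (S₀−S) θ_c / V = 0.391 × 191 × (1500 − 15.4) × 17.2 / 1050 = 1816 mg/L.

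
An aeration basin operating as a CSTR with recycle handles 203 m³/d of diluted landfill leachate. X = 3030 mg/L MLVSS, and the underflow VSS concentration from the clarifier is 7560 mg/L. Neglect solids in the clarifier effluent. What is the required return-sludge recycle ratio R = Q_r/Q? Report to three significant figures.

Solids balance on the clarifier gives (1+R)X = R·X_r, so R = X/(X_r − X) = 3030 / (7560 − 3030) = 0.6689.

R ≈ 0.669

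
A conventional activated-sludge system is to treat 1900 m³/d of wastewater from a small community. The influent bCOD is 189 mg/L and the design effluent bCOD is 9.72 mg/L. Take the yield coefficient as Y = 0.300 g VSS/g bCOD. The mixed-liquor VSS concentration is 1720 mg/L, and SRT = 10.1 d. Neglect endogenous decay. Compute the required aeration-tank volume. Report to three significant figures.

V ≈ 600 m³

Biomass mass balance (decay neglected): V·X = Y·Q·(S₀ − S)·θ_c, so V = 0.300 × 1900 × (189 − 9.72) × 10.1 / 1720 = 600.1 m³.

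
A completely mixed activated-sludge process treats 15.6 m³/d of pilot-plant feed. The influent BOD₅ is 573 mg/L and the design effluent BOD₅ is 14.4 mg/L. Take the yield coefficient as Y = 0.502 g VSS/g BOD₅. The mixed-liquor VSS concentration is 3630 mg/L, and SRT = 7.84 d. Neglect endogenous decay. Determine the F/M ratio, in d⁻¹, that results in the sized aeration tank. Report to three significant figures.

F/M ≈ 0.261 d⁻¹

V·X = Y·Q·ΔS·θ_c gives V = 0.502 × 15.6 × (573 − 14.4) × 7.84 / 3630 = 9.448 m³.
F/M = Q·S₀ / (V·X) = 15.6 × 573 / (9.448 × 3630) = 0.2606 g BOD₅·(g VSS·d)⁻¹.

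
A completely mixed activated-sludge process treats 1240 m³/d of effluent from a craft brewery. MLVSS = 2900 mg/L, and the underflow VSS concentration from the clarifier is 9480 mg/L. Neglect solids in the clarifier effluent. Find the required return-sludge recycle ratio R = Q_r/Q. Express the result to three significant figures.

R ≈ 0.441

Solids balance on the clarifier gives (1+R)X = R·X_r, so R = X/(X_r − X) = 2900 / (9480 − 2900) = 0.4407.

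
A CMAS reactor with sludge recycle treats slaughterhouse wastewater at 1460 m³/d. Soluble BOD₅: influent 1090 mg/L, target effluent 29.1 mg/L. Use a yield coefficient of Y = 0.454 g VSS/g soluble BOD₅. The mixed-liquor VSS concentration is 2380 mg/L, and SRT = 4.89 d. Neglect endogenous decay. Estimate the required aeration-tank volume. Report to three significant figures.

V ≈ 1440 m³

With k_d = 0 the design equation reduces to V = Y Q (S₀−S) θ_c / X = 0.454 × 1460 × (1090 − 29.1) × 4.89 / 2380 = 1445 m³.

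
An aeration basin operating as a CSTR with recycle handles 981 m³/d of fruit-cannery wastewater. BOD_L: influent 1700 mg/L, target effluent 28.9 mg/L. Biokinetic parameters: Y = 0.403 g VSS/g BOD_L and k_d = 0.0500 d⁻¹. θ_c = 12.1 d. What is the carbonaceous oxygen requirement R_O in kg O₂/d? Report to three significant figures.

Correct the yield for decay: Y_obs = Y/(1 + k_d θ_c) = 0.403 / (1 + 0.0500 × 12.1) = 0.403 / 1.605 = 0.2511.
Substrate removed = Q·(S₀ − S) = 981 m³/d × (1700 − 28.9) g/m³ = 1.64×10^6 g/d = 1639 kg/d.
Net sludge production P_X = 0.2511 × 1639 = 411.6 kg VSS/d.
Carbonaceous O₂ demand = substrate oxidised − cell-mass equivalent = 1639 − 1.42 × 411.6 = 1055 kg O₂/d.

R_O ≈ 1050 kg O₂/d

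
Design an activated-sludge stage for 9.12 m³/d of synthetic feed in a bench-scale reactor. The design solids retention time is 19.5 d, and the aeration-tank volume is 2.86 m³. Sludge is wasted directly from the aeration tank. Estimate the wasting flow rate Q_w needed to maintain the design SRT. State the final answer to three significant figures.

Q_w ≈ 0.147 m³/d

Wasting from the aeration tank: Q_w = V / θ_c = 2.860 / 19.5 = 0.1467 m³/d.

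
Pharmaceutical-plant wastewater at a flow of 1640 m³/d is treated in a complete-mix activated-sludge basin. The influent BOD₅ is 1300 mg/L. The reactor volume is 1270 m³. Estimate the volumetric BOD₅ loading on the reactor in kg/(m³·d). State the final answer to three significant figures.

L_v ≈ 1.68 kg BOD₅/(m³·d)

Applied BOD₅ load per unit volume = Q·S₀/V = (1640 × 1300/1000)/1270 = 1.679 kg BOD₅·m⁻³·d⁻¹.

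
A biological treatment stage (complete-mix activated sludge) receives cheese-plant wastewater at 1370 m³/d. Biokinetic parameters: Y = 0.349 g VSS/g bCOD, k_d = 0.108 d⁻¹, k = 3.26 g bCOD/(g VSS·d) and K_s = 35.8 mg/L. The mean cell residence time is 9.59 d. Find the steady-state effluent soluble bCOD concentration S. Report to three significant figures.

From the Monod/SRT balance for a CMAS, S = K_s·(1+k_d θ_c)/[θ_c·(Y k − k_d) − 1] = 35.8 × (1 + 0.108 × 9.59) / [9.59 × (0.349 × 3.26 − 0.108) − 1] = 72.88 / 8.875 = 8.212 mg/L.

S ≈ 8.21 mg/L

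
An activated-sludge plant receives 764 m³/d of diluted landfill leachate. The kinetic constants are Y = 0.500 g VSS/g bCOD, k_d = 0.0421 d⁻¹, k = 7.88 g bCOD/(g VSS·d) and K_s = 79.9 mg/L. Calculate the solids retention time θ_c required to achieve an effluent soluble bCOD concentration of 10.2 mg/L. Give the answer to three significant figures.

θ_c ≈ 2.48 d

Specific growth rate at S = 10.2 mg/L: μ = YkS/(K_s+S) = 0.500·7.88·10.2/(79.9+10.2) = 0.4460 d⁻¹.
θ_c = 1/(μ − k_d) = 1/(0.4460 − 0.0421) = 1/0.4039 = 2.476 d.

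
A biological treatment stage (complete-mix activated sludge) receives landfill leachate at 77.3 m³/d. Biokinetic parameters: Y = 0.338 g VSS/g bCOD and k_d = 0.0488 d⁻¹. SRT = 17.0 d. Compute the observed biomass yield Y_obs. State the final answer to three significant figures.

Y_obs ≈ 0.185 g VSS/g bCOD

Correct the yield for decay: Y_obs = Y/(1 + k_d θ_c) = 0.338 / (1 + 0.0488 × 17.0) = 0.338 / 1.830 = 0.1847.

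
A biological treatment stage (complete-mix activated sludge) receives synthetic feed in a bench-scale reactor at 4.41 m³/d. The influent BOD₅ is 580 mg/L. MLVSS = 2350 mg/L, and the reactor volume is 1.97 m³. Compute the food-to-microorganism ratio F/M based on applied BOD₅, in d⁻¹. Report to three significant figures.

F/M ≈ 0.553 d⁻¹

F/M = Q·S₀ / (V·X) = 4.41 × 580 / (1.970 × 2350) = 0.5525 g BOD₅·(g VSS·d)⁻¹.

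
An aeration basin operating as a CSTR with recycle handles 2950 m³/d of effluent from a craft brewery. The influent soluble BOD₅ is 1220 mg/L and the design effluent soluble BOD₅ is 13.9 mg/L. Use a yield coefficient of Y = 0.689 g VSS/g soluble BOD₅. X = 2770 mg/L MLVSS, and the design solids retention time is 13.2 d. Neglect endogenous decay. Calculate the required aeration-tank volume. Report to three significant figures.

Biomass mass balance (decay neglected): V·X = Y·Q·(S₀ − S)·θ_c, so V = 0.689 × 2950 × (1220 − 13.9) × 13.2 / 2770 = 11682 m³.

V ≈ 11700 m³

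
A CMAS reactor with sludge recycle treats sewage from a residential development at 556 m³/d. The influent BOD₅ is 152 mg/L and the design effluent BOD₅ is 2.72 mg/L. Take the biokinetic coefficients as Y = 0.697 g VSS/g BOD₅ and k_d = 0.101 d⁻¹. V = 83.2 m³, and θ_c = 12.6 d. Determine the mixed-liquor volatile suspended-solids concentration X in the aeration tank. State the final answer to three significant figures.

X ≈ 3860 mg/L

X = Y·Q·ΔS·θ_c / [V·(1 + k_d θ_c)] = 0.697 × 556 × (152 − 2.72) × 12.6 / [83.2 × (1 + 0.101 × 12.6)] = 3855 mg/L.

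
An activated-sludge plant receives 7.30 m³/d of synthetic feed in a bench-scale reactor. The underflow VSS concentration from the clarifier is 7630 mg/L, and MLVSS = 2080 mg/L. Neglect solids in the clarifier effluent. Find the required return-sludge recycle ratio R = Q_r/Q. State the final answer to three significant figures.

R ≈ 0.375

Mass balance around the secondary clarifier (neglecting effluent solids): R = X / (X_r − X) = 2080 / (7630 − 2080) = 0.3748.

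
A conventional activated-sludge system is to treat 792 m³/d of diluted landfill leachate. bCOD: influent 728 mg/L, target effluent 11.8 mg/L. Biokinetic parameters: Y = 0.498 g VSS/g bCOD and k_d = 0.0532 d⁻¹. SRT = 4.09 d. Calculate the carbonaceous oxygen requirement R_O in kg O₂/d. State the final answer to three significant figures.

Observed yield with endogenous decay: Y_obs = Y / (1 + k_d·θ_c) = 0.498 / (1 + 0.0532 × 4.09) = 0.498 / 1.218 = 0.4090 g VSS/g bCOD.
ΔS = 728 − 11.8 = 716.2 mg/L, so the substrate removal rate is 792 × 716.2/1000 = 567.2 kg bCOD/d.
Biomass synthesised: P_X = Y_obs × 567.2 = 232.0 kg VSS/d.
R_O = Q·ΔS − 1.42 P_X = 567.2 − 329.4 = 237.8 kg O₂/d.

R_O ≈ 238 kg O₂/d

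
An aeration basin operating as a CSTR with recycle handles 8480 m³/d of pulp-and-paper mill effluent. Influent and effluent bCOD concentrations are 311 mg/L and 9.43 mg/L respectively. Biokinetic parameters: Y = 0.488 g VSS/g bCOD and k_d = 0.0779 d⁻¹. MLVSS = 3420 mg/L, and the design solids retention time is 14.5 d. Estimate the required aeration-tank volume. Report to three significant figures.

Rearranging the biomass balance for a CMAS with decay, V = Y·Q·ΔS·θ_c / [X·(1+k_d θ_c)] = 0.488 × 8480 × (311 − 9.43) × 14.5 / [3420 × (1 + 0.0779 × 14.5)] = 1.81×10^7 / 7283 = 2485 m³.

V ≈ 2480 m³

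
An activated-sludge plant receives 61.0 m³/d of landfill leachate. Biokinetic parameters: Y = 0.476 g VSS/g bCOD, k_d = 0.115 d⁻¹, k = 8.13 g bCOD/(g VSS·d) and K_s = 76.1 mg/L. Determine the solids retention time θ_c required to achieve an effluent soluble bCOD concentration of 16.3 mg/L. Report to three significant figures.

From 1/θ_c = Y·k·S/(K_s + S) − k_d: Y·k·S/(K_s+S) = 0.476 × 8.13 × 16.3 / (76.1 + 16.3) = 0.6827 d⁻¹.
Then 1/θ_c = μ − k_d = 0.6827 − 0.115 = 0.5677 d⁻¹, giving θ_c = 1.762 d.

θ_c ≈ 1.76 d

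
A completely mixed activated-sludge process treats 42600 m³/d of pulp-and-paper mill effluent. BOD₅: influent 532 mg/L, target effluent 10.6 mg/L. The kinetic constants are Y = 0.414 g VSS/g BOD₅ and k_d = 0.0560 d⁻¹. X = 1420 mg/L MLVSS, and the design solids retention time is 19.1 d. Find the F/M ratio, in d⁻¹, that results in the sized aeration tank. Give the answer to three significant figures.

Rearranging the biomass balance for a CMAS with decay, V = Y·Q·ΔS·θ_c / [X·(1+k_d θ_c)] = 0.414 × 42600 × (532 − 10.6) × 19.1 / [1420 × (1 + 0.0560 × 19.1)] = 1.76×10^8 / 2939 = 59764 m³.
F/M = applied load / biomass = Q·S₀/(V·X) = 42600 × 532 / (59764 × 1420) = 0.2671 d⁻¹.

F/M ≈ 0.267 d⁻¹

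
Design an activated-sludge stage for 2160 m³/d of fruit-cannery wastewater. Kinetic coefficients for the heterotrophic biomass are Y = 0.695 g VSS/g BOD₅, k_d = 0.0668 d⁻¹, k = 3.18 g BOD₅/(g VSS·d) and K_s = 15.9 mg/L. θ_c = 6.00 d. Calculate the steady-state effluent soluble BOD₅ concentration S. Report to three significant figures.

S ≈ 1.88 mg/L

For a completely mixed reactor with recycle the Lawrence–McCarty relation gives S = K_s·(1 + k_d·θ_c) / [θ_c·(Y·k − k_d) − 1] = 15.9 × (1 + 0.0668 × 6.00) / [6.00 × (0.695 × 3.18 − 0.0668) − 1] = 22.27 / 11.86 = 1.878 mg/L.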